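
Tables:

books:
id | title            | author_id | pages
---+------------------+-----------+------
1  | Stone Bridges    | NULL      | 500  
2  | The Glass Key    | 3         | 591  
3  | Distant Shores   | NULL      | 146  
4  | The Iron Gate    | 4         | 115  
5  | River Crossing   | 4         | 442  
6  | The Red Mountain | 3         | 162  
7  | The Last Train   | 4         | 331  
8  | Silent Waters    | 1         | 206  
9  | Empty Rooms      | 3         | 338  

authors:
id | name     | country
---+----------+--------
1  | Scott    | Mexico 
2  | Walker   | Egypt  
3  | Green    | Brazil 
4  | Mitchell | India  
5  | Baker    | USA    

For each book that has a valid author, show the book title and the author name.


INNER JOIN keeps only books rows whose author_id matches an id in authors. Walk through each book:
  - book 1 (Stone Bridges): author_id=NULL, no match -> dropped
  - book 2 (The Glass Key): author_id=3 -> matches Green
  - book 3 (Distant Shores): author_id=NULL, no match -> dropped
  - book 4 (The Iron Gate): author_id=4 -> matches Mitchell
  - book 5 (River Crossing): author_id=4 -> matches Mitchell
  - book 6 (The Red Mountain): author_id=3 -> matches Green
  - book 7 (The Last Train): author_id=4 -> matches Mitchell
  - book 8 (Silent Waters): author_id=1 -> matches Scott
  - book 9 (Empty Rooms): author_id=3 -> matches Green
So 2 of 9 rows are dropped.

SQL:
SELECT a.title, b.name AS author
FROM books a
INNER JOIN authors b ON a.author_id = b.id

Result:
title            | author  
-----------------+---------
The Glass Key    | Green   
The Iron Gate    | Mitchell
River Crossing   | Mitchell
The Red Mountain | Green   
The Last Train   | Mitchell
Silent Waters    | Scott   
Empty Rooms      | Green   


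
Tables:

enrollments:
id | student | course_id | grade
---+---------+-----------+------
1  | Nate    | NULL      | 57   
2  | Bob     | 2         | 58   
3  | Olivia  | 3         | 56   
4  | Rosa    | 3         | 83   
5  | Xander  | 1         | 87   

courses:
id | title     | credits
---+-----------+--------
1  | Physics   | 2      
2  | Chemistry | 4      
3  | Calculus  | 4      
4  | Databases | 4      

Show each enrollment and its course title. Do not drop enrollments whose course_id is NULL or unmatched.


LEFT JOIN keeps every row from enrollments (the left table); where course_id has no match in courses, the course columns become NULL. Walk through each enrollment:
  - enrollment 1 (Nate): course_id=NULL, no match -> kept with NULL
  - enrollment 2 (Bob): course_id=2 -> matches Chemistry
  - enrollment 3 (Olivia): course_id=3 -> matches Calculus
  - enrollment 4 (Rosa): course_id=3 -> matches Calculus
  - enrollment 5 (Xander): course_id=1 -> matches Physics
All 5 rows appear; 1 has NULL course.

SQL:
SELECT a.student, b.title AS course
FROM enrollments a
LEFT JOIN courses b ON a.course_id = b.id

Result:
student | course   
--------+----------
Nate    | NULL     
Bob     | Chemistry
Olivia  | Calculus 
Rosa    | Calculus 
Xander  | Physics  


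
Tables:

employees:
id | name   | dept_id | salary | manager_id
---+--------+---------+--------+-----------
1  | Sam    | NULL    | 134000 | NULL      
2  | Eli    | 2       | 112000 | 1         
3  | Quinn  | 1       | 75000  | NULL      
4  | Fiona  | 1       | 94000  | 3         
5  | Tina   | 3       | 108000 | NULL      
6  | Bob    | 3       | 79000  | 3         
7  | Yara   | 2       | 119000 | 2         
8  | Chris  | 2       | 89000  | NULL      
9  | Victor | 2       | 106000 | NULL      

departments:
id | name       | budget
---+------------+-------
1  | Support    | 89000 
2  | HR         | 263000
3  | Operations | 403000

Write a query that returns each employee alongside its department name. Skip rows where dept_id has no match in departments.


INNER JOIN keeps only employees rows whose dept_id matches an id in departments. Walk through each employee:
  - employee 1 (Sam): dept_id=NULL, no match -> dropped
  - employee 2 (Eli): dept_id=2 -> matches HR
  - employee 3 (Quinn): dept_id=1 -> matches Support
  - employee 4 (Fiona): dept_id=1 -> matches Support
  - employee 5 (Tina): dept_id=3 -> matches Operations
  - employee 6 (Bob): dept_id=3 -> matches Operations
  - employee 7 (Yara): dept_id=2 -> matches HR
  - employee 8 (Chris): dept_id=2 -> matches HR
  - employee 9 (Victor): dept_id=2 -> matches HR
So 1 of 9 rows is dropped.

SQL:
SELECT a.name, b.name AS department
FROM employees a
INNER JOIN departments b ON a.dept_id = b.id

Result:
name   | department
-------+-----------
Eli    | HR        
Quinn  | Support   
Fiona  | Support   
Tina   | Operations
Bob    | Operations
Yara   | HR        
Chris  | HR        
Victor | HR        


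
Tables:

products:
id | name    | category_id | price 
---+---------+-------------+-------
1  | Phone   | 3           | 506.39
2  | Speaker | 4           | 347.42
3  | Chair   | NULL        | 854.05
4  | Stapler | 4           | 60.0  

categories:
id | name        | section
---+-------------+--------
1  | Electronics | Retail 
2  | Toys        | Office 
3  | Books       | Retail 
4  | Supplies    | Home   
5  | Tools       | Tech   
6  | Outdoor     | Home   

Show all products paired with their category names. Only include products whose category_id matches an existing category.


INNER JOIN keeps only products rows whose category_id matches an id in categories. Walk through each product:
  - product 1 (Phone): category_id=3 -> matches Books
  - product 2 (Speaker): category_id=4 -> matches Supplies
  - product 3 (Chair): category_id=NULL, no match -> dropped
  - product 4 (Stapler): category_id=4 -> matches Supplies
So 1 of 4 rows is dropped.

SQL:
SELECT a.name, b.name AS category
FROM products a
INNER JOIN categories b ON a.category_id = b.id

Result:
name    | category
--------+---------
Phone   | Books   
Speaker | Supplies
Stapler | Supplies


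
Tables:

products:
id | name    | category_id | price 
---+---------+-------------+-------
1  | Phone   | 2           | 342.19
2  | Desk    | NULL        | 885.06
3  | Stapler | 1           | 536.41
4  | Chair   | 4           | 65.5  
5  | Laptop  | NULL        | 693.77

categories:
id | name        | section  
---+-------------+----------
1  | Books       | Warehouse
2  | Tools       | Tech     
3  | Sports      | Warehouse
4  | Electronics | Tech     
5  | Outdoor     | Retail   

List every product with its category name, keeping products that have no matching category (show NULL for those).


LEFT JOIN keeps every row from products (the left table); where category_id has no match in categories, the category columns become NULL. Walk through each product:
  - product 1 (Phone): category_id=2 -> matches Tools
  - product 2 (Desk): category_id=NULL, no match -> kept with NULL
  - product 3 (Stapler): category_id=1 -> matches Books
  - product 4 (Chair): category_id=4 -> matches Electronics
  - product 5 (Laptop): category_id=NULL, no match -> kept with NULL
All 5 rows appear; 2 have NULL category.

SQL:
SELECT a.name, b.name AS category
FROM products a
LEFT JOIN categories b ON a.category_id = b.id

Result:
name    | category   
--------+------------
Phone   | Tools      
Desk    | NULL       
Stapler | Books      
Chair   | Electronics
Laptop  | NULL       


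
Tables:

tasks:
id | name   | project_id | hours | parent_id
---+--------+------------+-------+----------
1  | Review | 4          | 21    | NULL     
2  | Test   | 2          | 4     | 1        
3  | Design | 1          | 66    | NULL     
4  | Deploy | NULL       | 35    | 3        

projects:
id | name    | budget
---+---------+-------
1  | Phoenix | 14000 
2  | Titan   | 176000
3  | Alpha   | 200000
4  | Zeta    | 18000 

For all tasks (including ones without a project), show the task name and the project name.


LEFT JOIN keeps every row from tasks (the left table); where project_id has no match in projects, the project columns become NULL. Walk through each task:
  - task 1 (Review): project_id=4 -> matches Zeta
  - task 2 (Test): project_id=2 -> matches Titan
  - task 3 (Design): project_id=1 -> matches Phoenix
  - task 4 (Deploy): project_id=NULL, no match -> kept with NULL
All 4 rows appear; 1 has NULL project.

SQL:
SELECT a.name, b.name AS project
FROM tasks a
LEFT JOIN projects b ON a.project_id = b.id

Result:
name   | project
-------+--------
Review | Zeta   
Test   | Titan  
Design | Phoenix
Deploy | NULL   


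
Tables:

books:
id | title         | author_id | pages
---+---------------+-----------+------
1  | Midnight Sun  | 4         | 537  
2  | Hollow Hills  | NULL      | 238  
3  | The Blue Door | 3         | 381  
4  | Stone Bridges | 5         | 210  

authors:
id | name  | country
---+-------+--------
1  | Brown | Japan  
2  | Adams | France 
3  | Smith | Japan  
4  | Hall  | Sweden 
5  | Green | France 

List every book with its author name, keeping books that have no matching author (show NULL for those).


LEFT JOIN keeps every row from books (the left table); where author_id has no match in authors, the author columns become NULL. Walk through each book:
  - book 1 (Midnight Sun): author_id=4 -> matches Hall
  - book 2 (Hollow Hills): author_id=NULL, no match -> kept with NULL
  - book 3 (The Blue Door): author_id=3 -> matches Smith
  - book 4 (Stone Bridges): author_id=5 -> matches Green
All 4 rows appear; 1 has NULL author.

SQL:
SELECT a.title, b.name AS author
FROM books a
LEFT JOIN authors b ON a.author_id = b.id

Result:
title         | author
--------------+-------
Midnight Sun  | Hall  
Hollow Hills  | NULL  
The Blue Door | Smith 
Stone Bridges | Green 


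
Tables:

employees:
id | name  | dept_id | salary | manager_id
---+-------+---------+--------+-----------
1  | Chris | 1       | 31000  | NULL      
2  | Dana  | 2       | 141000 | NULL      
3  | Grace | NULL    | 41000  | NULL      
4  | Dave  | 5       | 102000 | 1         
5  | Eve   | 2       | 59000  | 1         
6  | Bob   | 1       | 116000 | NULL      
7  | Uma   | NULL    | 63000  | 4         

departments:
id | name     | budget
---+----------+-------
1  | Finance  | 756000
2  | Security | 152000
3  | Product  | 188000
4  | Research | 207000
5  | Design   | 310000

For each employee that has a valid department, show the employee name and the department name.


INNER JOIN keeps only employees rows whose dept_id matches an id in departments. Walk through each employee:
  - employee 1 (Chris): dept_id=1 -> matches Finance
  - employee 2 (Dana): dept_id=2 -> matches Security
  - employee 3 (Grace): dept_id=NULL, no match -> dropped
  - employee 4 (Dave): dept_id=5 -> matches Design
  - employee 5 (Eve): dept_id=2 -> matches Security
  - employee 6 (Bob): dept_id=1 -> matches Finance
  - employee 7 (Uma): dept_id=NULL, no match -> dropped
So 2 of 7 rows are dropped.

SQL:
SELECT a.name, b.name AS department
FROM employees a
INNER JOIN departments b ON a.dept_id = b.id

Result:
name  | department
------+-----------
Chris | Finance   
Dana  | Security  
Dave  | Design    
Eve   | Security  
Bob   | Finance   


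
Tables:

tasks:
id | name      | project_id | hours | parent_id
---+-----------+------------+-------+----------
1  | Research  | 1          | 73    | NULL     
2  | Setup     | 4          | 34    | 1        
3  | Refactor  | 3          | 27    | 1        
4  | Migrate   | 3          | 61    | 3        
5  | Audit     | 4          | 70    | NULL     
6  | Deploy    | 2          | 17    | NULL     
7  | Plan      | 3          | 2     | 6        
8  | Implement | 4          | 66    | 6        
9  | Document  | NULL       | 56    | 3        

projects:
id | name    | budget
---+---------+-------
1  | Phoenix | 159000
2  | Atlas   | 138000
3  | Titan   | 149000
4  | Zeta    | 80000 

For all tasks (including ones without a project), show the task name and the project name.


LEFT JOIN keeps every row from tasks (the left table); where project_id has no match in projects, the project columns become NULL. Walk through each task:
  - task 1 (Research): project_id=1 -> matches Phoenix
  - task 2 (Setup): project_id=4 -> matches Zeta
  - task 3 (Refactor): project_id=3 -> matches Titan
  - task 4 (Migrate): project_id=3 -> matches Titan
  - task 5 (Audit): project_id=4 -> matches Zeta
  - task 6 (Deploy): project_id=2 -> matches Atlas
  - task 7 (Plan): project_id=3 -> matches Titan
  - task 8 (Implement): project_id=4 -> matches Zeta
  - task 9 (Document): project_id=NULL, no match -> kept with NULL
All 9 rows appear; 1 has NULL project.

SQL:
SELECT a.name, b.name AS project
FROM tasks a
LEFT JOIN projects b ON a.project_id = b.id

Result:
name      | project
----------+--------
Research  | Phoenix
Setup     | Zeta   
Refactor  | Titan  
Migrate   | Titan  
Audit     | Zeta   
Deploy    | Atlas  
Plan      | Titan  
Implement | Zeta   
Document  | NULL   


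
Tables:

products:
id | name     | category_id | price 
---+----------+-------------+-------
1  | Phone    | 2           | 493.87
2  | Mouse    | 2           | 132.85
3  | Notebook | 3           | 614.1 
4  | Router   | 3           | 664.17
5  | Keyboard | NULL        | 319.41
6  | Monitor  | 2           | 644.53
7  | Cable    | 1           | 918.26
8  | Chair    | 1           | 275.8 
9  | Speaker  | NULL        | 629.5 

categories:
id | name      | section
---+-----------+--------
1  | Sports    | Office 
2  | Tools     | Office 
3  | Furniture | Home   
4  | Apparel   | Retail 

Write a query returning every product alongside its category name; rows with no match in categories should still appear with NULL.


LEFT JOIN keeps every row from products (the left table); where category_id has no match in categories, the category columns become NULL. Walk through each product:
  - product 1 (Phone): category_id=2 -> matches Tools
  - product 2 (Mouse): category_id=2 -> matches Tools
  - product 3 (Notebook): category_id=3 -> matches Furniture
  - product 4 (Router): category_id=3 -> matches Furniture
  - product 5 (Keyboard): category_id=NULL, no match -> kept with NULL
  - product 6 (Monitor): category_id=2 -> matches Tools
  - product 7 (Cable): category_id=1 -> matches Sports
  - product 8 (Chair): category_id=1 -> matches Sports
  - product 9 (Speaker): category_id=NULL, no match -> kept with NULL
All 9 rows appear; 2 have NULL category.

SQL:
SELECT a.name, b.name AS category
FROM products a
LEFT JOIN categories b ON a.category_id = b.id

Result:
name     | category 
---------+----------
Phone    | Tools    
Mouse    | Tools    
Notebook | Furniture
Router   | Furniture
Keyboard | NULL     
Monitor  | Tools    
Cable    | Sports   
Chair    | Sports   
Speaker  | NULL     


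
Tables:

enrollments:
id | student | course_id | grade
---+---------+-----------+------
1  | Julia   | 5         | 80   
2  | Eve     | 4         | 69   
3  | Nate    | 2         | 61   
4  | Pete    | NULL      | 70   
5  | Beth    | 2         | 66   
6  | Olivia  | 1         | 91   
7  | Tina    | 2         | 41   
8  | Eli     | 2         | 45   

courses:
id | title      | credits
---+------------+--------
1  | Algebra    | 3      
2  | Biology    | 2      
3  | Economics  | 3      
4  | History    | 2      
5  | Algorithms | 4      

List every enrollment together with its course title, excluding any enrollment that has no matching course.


INNER JOIN keeps only enrollments rows whose course_id matches an id in courses. Walk through each enrollment:
  - enrollment 1 (Julia): course_id=5 -> matches Algorithms
  - enrollment 2 (Eve): course_id=4 -> matches History
  - enrollment 3 (Nate): course_id=2 -> matches Biology
  - enrollment 4 (Pete): course_id=NULL, no match -> dropped
  - enrollment 5 (Beth): course_id=2 -> matches Biology
  - enrollment 6 (Olivia): course_id=1 -> matches Algebra
  - enrollment 7 (Tina): course_id=2 -> matches Biology
  - enrollment 8 (Eli): course_id=2 -> matches Biology
So 1 of 8 rows is dropped.

SQL:
SELECT a.student, b.title AS course
FROM enrollments a
INNER JOIN courses b ON a.course_id = b.id

Result:
student | course    
--------+-----------
Julia   | Algorithms
Eve     | History   
Nate    | Biology   
Beth    | Biology   
Olivia  | Algebra   
Tina    | Biology   
Eli     | Biology   


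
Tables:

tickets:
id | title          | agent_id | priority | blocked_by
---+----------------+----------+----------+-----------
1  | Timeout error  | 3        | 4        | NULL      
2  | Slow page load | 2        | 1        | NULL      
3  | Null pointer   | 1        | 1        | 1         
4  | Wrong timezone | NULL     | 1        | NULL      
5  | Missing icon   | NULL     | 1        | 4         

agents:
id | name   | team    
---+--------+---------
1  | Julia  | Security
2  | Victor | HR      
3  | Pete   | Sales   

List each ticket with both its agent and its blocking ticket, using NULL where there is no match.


Two LEFT JOINs from the same base table tickets: one to agents via agent_id, one to tickets itself via blocked_by. Both are LEFT so every ticket is preserved.
Match against agents:
  - ticket 1 (Timeout error): agent_id=3 -> matches Pete
  - ticket 2 (Slow page load): agent_id=2 -> matches Victor
  - ticket 3 (Null pointer): agent_id=1 -> matches Julia
  - ticket 4 (Wrong timezone): agent_id=NULL, no match -> kept with NULL
  - ticket 5 (Missing icon): agent_id=NULL, no match -> kept with NULL
Match against tickets (self):
  - ticket 1 (Timeout error): blocked_by=NULL -> NULL
  - ticket 2 (Slow page load): blocked_by=NULL -> NULL
  - ticket 3 (Null pointer): blocked_by=1 -> Timeout error
  - ticket 4 (Wrong timezone): blocked_by=NULL -> NULL
  - ticket 5 (Missing icon): blocked_by=4 -> Wrong timezone

SQL:
SELECT a.title, b.name AS agent, c.title AS blocked_by
FROM tickets a
LEFT JOIN agents b ON a.agent_id = b.id
LEFT JOIN tickets c ON a.blocked_by = c.id

Result:
title          | agent  | blocked_by    
---------------+--------+---------------
Timeout error  | Pete   | NULL          
Slow page load | Victor | NULL          
Null pointer   | Julia  | Timeout error 
Wrong timezone | NULL   | NULL          
Missing icon   | NULL   | Wrong timezone


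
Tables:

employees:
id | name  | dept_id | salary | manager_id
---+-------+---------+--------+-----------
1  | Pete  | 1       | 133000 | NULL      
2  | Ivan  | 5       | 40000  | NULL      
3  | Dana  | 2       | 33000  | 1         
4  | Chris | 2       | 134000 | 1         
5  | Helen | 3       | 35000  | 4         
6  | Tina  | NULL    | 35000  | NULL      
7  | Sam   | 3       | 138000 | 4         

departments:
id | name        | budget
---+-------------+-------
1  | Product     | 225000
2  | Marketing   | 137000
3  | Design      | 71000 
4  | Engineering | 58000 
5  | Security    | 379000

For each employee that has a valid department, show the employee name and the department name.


INNER JOIN keeps only employees rows whose dept_id matches an id in departments. Walk through each employee:
  - employee 1 (Pete): dept_id=1 -> matches Product
  - employee 2 (Ivan): dept_id=5 -> matches Security
  - employee 3 (Dana): dept_id=2 -> matches Marketing
  - employee 4 (Chris): dept_id=2 -> matches Marketing
  - employee 5 (Helen): dept_id=3 -> matches Design
  - employee 6 (Tina): dept_id=NULL, no match -> dropped
  - employee 7 (Sam): dept_id=3 -> matches Design
So 1 of 7 rows is dropped.

SQL:
SELECT a.name, b.name AS department
FROM employees a
INNER JOIN departments b ON a.dept_id = b.id

Result:
name  | department
------+-----------
Pete  | Product   
Ivan  | Security  
Dana  | Marketing 
Chris | Marketing 
Helen | Design    
Sam   | Design    


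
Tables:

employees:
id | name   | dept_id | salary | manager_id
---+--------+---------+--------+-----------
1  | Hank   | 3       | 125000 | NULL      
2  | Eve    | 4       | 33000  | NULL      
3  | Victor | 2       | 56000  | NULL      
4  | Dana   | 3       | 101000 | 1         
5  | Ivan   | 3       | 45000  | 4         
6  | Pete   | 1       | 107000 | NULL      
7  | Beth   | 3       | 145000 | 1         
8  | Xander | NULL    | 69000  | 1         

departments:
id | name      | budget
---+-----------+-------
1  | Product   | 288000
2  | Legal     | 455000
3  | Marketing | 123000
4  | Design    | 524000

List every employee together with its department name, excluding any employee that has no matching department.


INNER JOIN keeps only employees rows whose dept_id matches an id in departments. Walk through each employee:
  - employee 1 (Hank): dept_id=3 -> matches Marketing
  - employee 2 (Eve): dept_id=4 -> matches Design
  - employee 3 (Victor): dept_id=2 -> matches Legal
  - employee 4 (Dana): dept_id=3 -> matches Marketing
  - employee 5 (Ivan): dept_id=3 -> matches Marketing
  - employee 6 (Pete): dept_id=1 -> matches Product
  - employee 7 (Beth): dept_id=3 -> matches Marketing
  - employee 8 (Xander): dept_id=NULL, no match -> dropped
So 1 of 8 rows is dropped.

SQL:
SELECT a.name, b.name AS department
FROM employees a
INNER JOIN departments b ON a.dept_id = b.id

Result:
name   | department
-------+-----------
Hank   | Marketing 
Eve    | Design    
Victor | Legal     
Dana   | Marketing 
Ivan   | Marketing 
Pete   | Product   
Beth   | Marketing 


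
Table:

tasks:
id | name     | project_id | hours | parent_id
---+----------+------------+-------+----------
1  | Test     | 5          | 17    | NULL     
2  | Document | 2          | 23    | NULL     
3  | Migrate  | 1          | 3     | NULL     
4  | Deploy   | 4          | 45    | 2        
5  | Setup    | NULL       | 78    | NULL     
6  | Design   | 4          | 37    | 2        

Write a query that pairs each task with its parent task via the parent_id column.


This is a self-join: tasks is joined to a second copy of itself, matching each row's parent_id to another row's id. Use LEFT JOIN so rows with parent_id=NULL are kept.
  - task 1 (Test): parent_id=NULL -> NULL
  - task 2 (Document): parent_id=NULL -> NULL
  - task 3 (Migrate): parent_id=NULL -> NULL
  - task 4 (Deploy): parent_id=2 -> Document
  - task 5 (Setup): parent_id=NULL -> NULL
  - task 6 (Design): parent_id=2 -> Document

SQL:
SELECT a.name AS item, b.name AS parent
FROM tasks a
LEFT JOIN tasks b ON a.parent_id = b.id

Result:
item     | parent  
---------+---------
Test     | NULL    
Document | NULL    
Migrate  | NULL    
Deploy   | Document
Setup    | NULL    
Design   | Document


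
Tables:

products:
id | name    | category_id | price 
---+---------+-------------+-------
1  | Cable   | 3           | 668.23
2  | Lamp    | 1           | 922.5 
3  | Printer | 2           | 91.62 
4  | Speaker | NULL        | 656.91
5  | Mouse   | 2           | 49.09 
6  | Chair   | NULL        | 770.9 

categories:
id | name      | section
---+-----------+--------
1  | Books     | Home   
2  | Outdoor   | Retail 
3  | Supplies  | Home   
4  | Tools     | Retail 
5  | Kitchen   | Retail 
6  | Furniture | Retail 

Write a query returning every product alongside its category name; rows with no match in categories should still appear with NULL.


LEFT JOIN keeps every row from products (the left table); where category_id has no match in categories, the category columns become NULL. Walk through each product:
  - product 1 (Cable): category_id=3 -> matches Supplies
  - product 2 (Lamp): category_id=1 -> matches Books
  - product 3 (Printer): category_id=2 -> matches Outdoor
  - product 4 (Speaker): category_id=NULL, no match -> kept with NULL
  - product 5 (Mouse): category_id=2 -> matches Outdoor
  - product 6 (Chair): category_id=NULL, no match -> kept with NULL
All 6 rows appear; 2 have NULL category.

SQL:
SELECT a.name, b.name AS category
FROM products a
LEFT JOIN categories b ON a.category_id = b.id

Result:
name    | category
--------+---------
Cable   | Supplies
Lamp    | Books   
Printer | Outdoor 
Speaker | NULL    
Mouse   | Outdoor 
Chair   | NULL    


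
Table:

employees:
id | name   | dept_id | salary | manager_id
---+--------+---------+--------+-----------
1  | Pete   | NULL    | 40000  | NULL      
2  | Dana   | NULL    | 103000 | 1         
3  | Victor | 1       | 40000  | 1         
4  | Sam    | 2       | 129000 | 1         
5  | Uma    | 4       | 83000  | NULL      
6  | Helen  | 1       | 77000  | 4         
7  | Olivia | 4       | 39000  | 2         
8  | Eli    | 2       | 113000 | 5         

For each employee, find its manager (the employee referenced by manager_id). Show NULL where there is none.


This is a self-join: employees is joined to a second copy of itself, matching each row's manager_id to another row's id. Use LEFT JOIN so rows with manager_id=NULL are kept.
  - employee 1 (Pete): manager_id=NULL -> NULL
  - employee 2 (Dana): manager_id=1 -> Pete
  - employee 3 (Victor): manager_id=1 -> Pete
  - employee 4 (Sam): manager_id=1 -> Pete
  - employee 5 (Uma): manager_id=NULL -> NULL
  - employee 6 (Helen): manager_id=4 -> Sam
  - employee 7 (Olivia): manager_id=2 -> Dana
  - employee 8 (Eli): manager_id=5 -> Uma

SQL:
SELECT a.name AS item, b.name AS manager
FROM employees a
LEFT JOIN employees b ON a.manager_id = b.id

Result:
item   | manager
-------+--------
Pete   | NULL   
Dana   | Pete   
Victor | Pete   
Sam    | Pete   
Uma    | NULL   
Helen  | Sam    
Olivia | Dana   
Eli    | Uma    


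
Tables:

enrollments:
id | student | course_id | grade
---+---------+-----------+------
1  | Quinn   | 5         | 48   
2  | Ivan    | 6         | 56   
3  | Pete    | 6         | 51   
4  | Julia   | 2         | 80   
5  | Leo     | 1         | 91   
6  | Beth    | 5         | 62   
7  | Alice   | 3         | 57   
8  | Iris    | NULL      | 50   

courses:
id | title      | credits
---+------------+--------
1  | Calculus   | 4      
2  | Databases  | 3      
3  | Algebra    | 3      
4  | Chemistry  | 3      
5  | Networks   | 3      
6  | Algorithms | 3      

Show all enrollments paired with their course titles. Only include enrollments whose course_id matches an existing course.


INNER JOIN keeps only enrollments rows whose course_id matches an id in courses. Walk through each enrollment:
  - enrollment 1 (Quinn): course_id=5 -> matches Networks
  - enrollment 2 (Ivan): course_id=6 -> matches Algorithms
  - enrollment 3 (Pete): course_id=6 -> matches Algorithms
  - enrollment 4 (Julia): course_id=2 -> matches Databases
  - enrollment 5 (Leo): course_id=1 -> matches Calculus
  - enrollment 6 (Beth): course_id=5 -> matches Networks
  - enrollment 7 (Alice): course_id=3 -> matches Algebra
  - enrollment 8 (Iris): course_id=NULL, no match -> dropped
So 1 of 8 rows is dropped.

SQL:
SELECT a.student, b.title AS course
FROM enrollments a
INNER JOIN courses b ON a.course_id = b.id

Result:
student | course    
--------+-----------
Quinn   | Networks  
Ivan    | Algorithms
Pete    | Algorithms
Julia   | Databases 
Leo     | Calculus  
Beth    | Networks  
Alice   | Algebra   


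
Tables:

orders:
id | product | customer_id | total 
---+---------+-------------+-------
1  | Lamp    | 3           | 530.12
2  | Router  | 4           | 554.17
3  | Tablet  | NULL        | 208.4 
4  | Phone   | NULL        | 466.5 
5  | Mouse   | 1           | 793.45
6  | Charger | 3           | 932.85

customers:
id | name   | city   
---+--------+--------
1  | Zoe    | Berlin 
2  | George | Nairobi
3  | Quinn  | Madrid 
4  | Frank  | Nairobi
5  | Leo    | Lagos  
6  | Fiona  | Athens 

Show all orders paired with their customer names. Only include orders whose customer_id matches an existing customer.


INNER JOIN keeps only orders rows whose customer_id matches an id in customers. Walk through each order:
  - order 1 (Lamp): customer_id=3 -> matches Quinn
  - order 2 (Router): customer_id=4 -> matches Frank
  - order 3 (Tablet): customer_id=NULL, no match -> dropped
  - order 4 (Phone): customer_id=NULL, no match -> dropped
  - order 5 (Mouse): customer_id=1 -> matches Zoe
  - order 6 (Charger): customer_id=3 -> matches Quinn
So 2 of 6 rows are dropped.

SQL:
SELECT a.product, b.name AS customer
FROM orders a
INNER JOIN customers b ON a.customer_id = b.id

Result:
product | customer
--------+---------
Lamp    | Quinn   
Router  | Frank   
Mouse   | Zoe     
Charger | Quinn   


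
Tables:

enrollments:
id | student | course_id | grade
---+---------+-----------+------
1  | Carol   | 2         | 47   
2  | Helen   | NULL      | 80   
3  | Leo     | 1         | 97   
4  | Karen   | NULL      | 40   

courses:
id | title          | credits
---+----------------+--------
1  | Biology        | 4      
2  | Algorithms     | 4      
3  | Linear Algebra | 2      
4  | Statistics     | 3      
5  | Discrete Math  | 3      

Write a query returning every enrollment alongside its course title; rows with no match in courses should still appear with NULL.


LEFT JOIN keeps every row from enrollments (the left table); where course_id has no match in courses, the course columns become NULL. Walk through each enrollment:
  - enrollment 1 (Carol): course_id=2 -> matches Algorithms
  - enrollment 2 (Helen): course_id=NULL, no match -> kept with NULL
  - enrollment 3 (Leo): course_id=1 -> matches Biology
  - enrollment 4 (Karen): course_id=NULL, no match -> kept with NULL
All 4 rows appear; 2 have NULL course.

SQL:
SELECT a.student, b.title AS course
FROM enrollments a
LEFT JOIN courses b ON a.course_id = b.id

Result:
student | course    
--------+-----------
Carol   | Algorithms
Helen   | NULL      
Leo     | Biology   
Karen   | NULL      


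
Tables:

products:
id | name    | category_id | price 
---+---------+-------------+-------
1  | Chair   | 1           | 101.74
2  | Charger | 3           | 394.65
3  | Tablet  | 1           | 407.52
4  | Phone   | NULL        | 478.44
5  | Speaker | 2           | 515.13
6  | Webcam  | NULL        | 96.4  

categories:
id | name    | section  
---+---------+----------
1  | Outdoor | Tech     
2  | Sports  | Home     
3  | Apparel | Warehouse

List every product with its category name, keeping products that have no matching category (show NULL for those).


LEFT JOIN keeps every row from products (the left table); where category_id has no match in categories, the category columns become NULL. Walk through each product:
  - product 1 (Chair): category_id=1 -> matches Outdoor
  - product 2 (Charger): category_id=3 -> matches Apparel
  - product 3 (Tablet): category_id=1 -> matches Outdoor
  - product 4 (Phone): category_id=NULL, no match -> kept with NULL
  - product 5 (Speaker): category_id=2 -> matches Sports
  - product 6 (Webcam): category_id=NULL, no match -> kept with NULL
All 6 rows appear; 2 have NULL category.

SQL:
SELECT a.name, b.name AS category
FROM products a
LEFT JOIN categories b ON a.category_id = b.id

Result:
name    | category
--------+---------
Chair   | Outdoor 
Charger | Apparel 
Tablet  | Outdoor 
Phone   | NULL    
Speaker | Sports  
Webcam  | NULL    


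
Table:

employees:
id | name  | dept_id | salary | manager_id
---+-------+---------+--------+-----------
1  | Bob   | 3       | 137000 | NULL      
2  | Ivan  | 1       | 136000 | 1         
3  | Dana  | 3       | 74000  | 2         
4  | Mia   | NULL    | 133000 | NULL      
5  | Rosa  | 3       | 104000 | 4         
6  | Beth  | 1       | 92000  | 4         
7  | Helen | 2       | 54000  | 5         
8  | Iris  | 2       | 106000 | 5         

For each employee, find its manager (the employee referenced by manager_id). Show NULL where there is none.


This is a self-join: employees is joined to a second copy of itself, matching each row's manager_id to another row's id. Use LEFT JOIN so rows with manager_id=NULL are kept.
  - employee 1 (Bob): manager_id=NULL -> NULL
  - employee 2 (Ivan): manager_id=1 -> Bob
  - employee 3 (Dana): manager_id=2 -> Ivan
  - employee 4 (Mia): manager_id=NULL -> NULL
  - employee 5 (Rosa): manager_id=4 -> Mia
  - employee 6 (Beth): manager_id=4 -> Mia
  - employee 7 (Helen): manager_id=5 -> Rosa
  - employee 8 (Iris): manager_id=5 -> Rosa

SQL:
SELECT a.name AS item, b.name AS manager
FROM employees a
LEFT JOIN employees b ON a.manager_id = b.id

Result:
item  | manager
------+--------
Bob   | NULL   
Ivan  | Bob    
Dana  | Ivan   
Mia   | NULL   
Rosa  | Mia    
Beth  | Mia    
Helen | Rosa   
Iris  | Rosa   


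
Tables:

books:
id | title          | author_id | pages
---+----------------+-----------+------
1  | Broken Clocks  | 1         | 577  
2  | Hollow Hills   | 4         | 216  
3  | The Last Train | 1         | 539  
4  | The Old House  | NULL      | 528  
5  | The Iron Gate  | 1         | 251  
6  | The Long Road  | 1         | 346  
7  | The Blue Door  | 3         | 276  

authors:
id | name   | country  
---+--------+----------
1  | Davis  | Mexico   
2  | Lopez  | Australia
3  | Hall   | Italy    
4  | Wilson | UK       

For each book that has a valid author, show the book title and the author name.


INNER JOIN keeps only books rows whose author_id matches an id in authors. Walk through each book:
  - book 1 (Broken Clocks): author_id=1 -> matches Davis
  - book 2 (Hollow Hills): author_id=4 -> matches Wilson
  - book 3 (The Last Train): author_id=1 -> matches Davis
  - book 4 (The Old House): author_id=NULL, no match -> dropped
  - book 5 (The Iron Gate): author_id=1 -> matches Davis
  - book 6 (The Long Road): author_id=1 -> matches Davis
  - book 7 (The Blue Door): author_id=3 -> matches Hall
So 1 of 7 rows is dropped.

SQL:
SELECT a.title, b.name AS author
FROM books a
INNER JOIN authors b ON a.author_id = b.id

Result:
title          | author
---------------+-------
Broken Clocks  | Davis 
Hollow Hills   | Wilson
The Last Train | Davis 
The Iron Gate  | Davis 
The Long Road  | Davis 
The Blue Door  | Hall  


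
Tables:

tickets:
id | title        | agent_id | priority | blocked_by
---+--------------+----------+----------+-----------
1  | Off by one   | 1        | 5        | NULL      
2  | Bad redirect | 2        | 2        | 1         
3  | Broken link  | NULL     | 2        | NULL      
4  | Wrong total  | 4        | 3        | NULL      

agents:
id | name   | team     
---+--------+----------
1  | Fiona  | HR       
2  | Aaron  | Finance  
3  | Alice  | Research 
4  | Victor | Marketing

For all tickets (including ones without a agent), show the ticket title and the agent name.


LEFT JOIN keeps every row from tickets (the left table); where agent_id has no match in agents, the agent columns become NULL. Walk through each ticket:
  - ticket 1 (Off by one): agent_id=1 -> matches Fiona
  - ticket 2 (Bad redirect): agent_id=2 -> matches Aaron
  - ticket 3 (Broken link): agent_id=NULL, no match -> kept with NULL
  - ticket 4 (Wrong total): agent_id=4 -> matches Victor
All 4 rows appear; 1 has NULL agent.

SQL:
SELECT a.title, b.name AS agent
FROM tickets a
LEFT JOIN agents b ON a.agent_id = b.id

Result:
title        | agent 
-------------+-------
Off by one   | Fiona 
Bad redirect | Aaron 
Broken link  | NULL  
Wrong total  | Victor


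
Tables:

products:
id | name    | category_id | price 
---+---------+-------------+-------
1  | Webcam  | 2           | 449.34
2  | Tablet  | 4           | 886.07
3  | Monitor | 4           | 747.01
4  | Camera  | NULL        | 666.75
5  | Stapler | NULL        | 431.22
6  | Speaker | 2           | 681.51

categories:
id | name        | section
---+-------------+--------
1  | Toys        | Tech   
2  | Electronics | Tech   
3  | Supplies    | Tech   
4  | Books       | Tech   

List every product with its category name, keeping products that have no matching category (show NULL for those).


LEFT JOIN keeps every row from products (the left table); where category_id has no match in categories, the category columns become NULL. Walk through each product:
  - product 1 (Webcam): category_id=2 -> matches Electronics
  - product 2 (Tablet): category_id=4 -> matches Books
  - product 3 (Monitor): category_id=4 -> matches Books
  - product 4 (Camera): category_id=NULL, no match -> kept with NULL
  - product 5 (Stapler): category_id=NULL, no match -> kept with NULL
  - product 6 (Speaker): category_id=2 -> matches Electronics
All 6 rows appear; 2 have NULL category.

SQL:
SELECT a.name, b.name AS category
FROM products a
LEFT JOIN categories b ON a.category_id = b.id

Result:
name    | category   
--------+------------
Webcam  | Electronics
Tablet  | Books      
Monitor | Books      
Camera  | NULL       
Stapler | NULL       
Speaker | Electronics


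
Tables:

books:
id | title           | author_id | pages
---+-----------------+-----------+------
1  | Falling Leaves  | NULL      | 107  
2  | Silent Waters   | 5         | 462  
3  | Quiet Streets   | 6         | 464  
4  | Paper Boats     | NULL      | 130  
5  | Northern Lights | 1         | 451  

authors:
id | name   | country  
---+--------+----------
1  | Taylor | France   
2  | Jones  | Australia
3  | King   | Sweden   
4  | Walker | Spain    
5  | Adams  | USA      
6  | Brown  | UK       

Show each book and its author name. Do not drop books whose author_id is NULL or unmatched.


LEFT JOIN keeps every row from books (the left table); where author_id has no match in authors, the author columns become NULL. Walk through each book:
  - book 1 (Falling Leaves): author_id=NULL, no match -> kept with NULL
  - book 2 (Silent Waters): author_id=5 -> matches Adams
  - book 3 (Quiet Streets): author_id=6 -> matches Brown
  - book 4 (Paper Boats): author_id=NULL, no match -> kept with NULL
  - book 5 (Northern Lights): author_id=1 -> matches Taylor
All 5 rows appear; 2 have NULL author.

SQL:
SELECT a.title, b.name AS author
FROM books a
LEFT JOIN authors b ON a.author_id = b.id

Result:
title           | author
----------------+-------
Falling Leaves  | NULL  
Silent Waters   | Adams 
Quiet Streets   | Brown 
Paper Boats     | NULL  
Northern Lights | Taylor


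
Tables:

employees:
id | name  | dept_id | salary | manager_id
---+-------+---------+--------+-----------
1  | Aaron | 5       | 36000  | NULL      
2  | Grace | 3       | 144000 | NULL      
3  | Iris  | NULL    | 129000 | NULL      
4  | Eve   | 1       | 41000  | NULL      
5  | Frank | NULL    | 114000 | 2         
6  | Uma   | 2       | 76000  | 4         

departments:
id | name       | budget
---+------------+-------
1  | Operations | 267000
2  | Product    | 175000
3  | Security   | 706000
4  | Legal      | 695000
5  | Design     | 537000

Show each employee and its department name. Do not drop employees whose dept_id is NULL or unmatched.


LEFT JOIN keeps every row from employees (the left table); where dept_id has no match in departments, the department columns become NULL. Walk through each employee:
  - employee 1 (Aaron): dept_id=5 -> matches Design
  - employee 2 (Grace): dept_id=3 -> matches Security
  - employee 3 (Iris): dept_id=NULL, no match -> kept with NULL
  - employee 4 (Eve): dept_id=1 -> matches Operations
  - employee 5 (Frank): dept_id=NULL, no match -> kept with NULL
  - employee 6 (Uma): dept_id=2 -> matches Product
All 6 rows appear; 2 have NULL department.

SQL:
SELECT a.name, b.name AS department
FROM employees a
LEFT JOIN departments b ON a.dept_id = b.id

Result:
name  | department
------+-----------
Aaron | Design    
Grace | Security  
Iris  | NULL      
Eve   | Operations
Frank | NULL      
Uma   | Product   


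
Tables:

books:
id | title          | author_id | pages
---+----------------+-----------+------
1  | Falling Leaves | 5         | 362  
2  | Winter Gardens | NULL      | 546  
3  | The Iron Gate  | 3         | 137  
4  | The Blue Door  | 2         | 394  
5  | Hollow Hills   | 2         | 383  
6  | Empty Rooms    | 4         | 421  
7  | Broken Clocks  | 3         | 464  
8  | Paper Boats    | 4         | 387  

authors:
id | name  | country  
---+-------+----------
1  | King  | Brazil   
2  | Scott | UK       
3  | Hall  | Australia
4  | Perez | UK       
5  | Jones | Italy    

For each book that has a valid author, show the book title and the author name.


INNER JOIN keeps only books rows whose author_id matches an id in authors. Walk through each book:
  - book 1 (Falling Leaves): author_id=5 -> matches Jones
  - book 2 (Winter Gardens): author_id=NULL, no match -> dropped
  - book 3 (The Iron Gate): author_id=3 -> matches Hall
  - book 4 (The Blue Door): author_id=2 -> matches Scott
  - book 5 (Hollow Hills): author_id=2 -> matches Scott
  - book 6 (Empty Rooms): author_id=4 -> matches Perez
  - book 7 (Broken Clocks): author_id=3 -> matches Hall
  - book 8 (Paper Boats): author_id=4 -> matches Perez
So 1 of 8 rows is dropped.

SQL:
SELECT a.title, b.name AS author
FROM books a
INNER JOIN authors b ON a.author_id = b.id

Result:
title          | author
---------------+-------
Falling Leaves | Jones 
The Iron Gate  | Hall  
The Blue Door  | Scott 
Hollow Hills   | Scott 
Empty Rooms    | Perez 
Broken Clocks  | Hall  
Paper Boats    | Perez 
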